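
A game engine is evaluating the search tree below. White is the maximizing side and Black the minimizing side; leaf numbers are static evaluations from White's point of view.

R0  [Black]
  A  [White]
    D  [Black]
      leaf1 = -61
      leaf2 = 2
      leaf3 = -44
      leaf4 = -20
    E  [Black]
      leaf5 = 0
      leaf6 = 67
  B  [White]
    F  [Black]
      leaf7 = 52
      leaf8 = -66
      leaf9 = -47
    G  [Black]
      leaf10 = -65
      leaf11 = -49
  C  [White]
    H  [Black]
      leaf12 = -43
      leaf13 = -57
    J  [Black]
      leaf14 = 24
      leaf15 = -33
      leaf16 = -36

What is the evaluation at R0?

-65

D (Black): min(-61, 2, -44, -20) = -61
E (Black): min(0, 67) = 0
A (White): max(-61, 0) = 0
F (Black): min(52, -66, -47) = -66
G (Black): min(-65, -49) = -65
B (White): max(-66, -65) = -65
H (Black): min(-43, -57) = -57
J (Black): min(24, -33, -36) = -36
C (White): max(-57, -36) = -36
R0 (Black): min(0, -65, -36) = -65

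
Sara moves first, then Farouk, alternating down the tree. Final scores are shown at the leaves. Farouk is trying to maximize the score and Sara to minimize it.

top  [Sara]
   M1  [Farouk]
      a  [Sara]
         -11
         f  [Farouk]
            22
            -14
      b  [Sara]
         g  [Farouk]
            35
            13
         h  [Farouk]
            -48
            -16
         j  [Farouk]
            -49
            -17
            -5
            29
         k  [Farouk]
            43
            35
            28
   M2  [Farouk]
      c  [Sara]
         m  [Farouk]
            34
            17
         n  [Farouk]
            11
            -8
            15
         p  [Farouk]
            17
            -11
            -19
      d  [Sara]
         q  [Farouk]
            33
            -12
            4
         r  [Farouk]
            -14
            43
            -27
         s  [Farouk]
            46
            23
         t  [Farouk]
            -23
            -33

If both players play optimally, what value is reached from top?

-11

f (Farouk): max(22, -14) = 22
a (Sara): min(-11, 22) = -11
g (Farouk): max(35, 13) = 35
h (Farouk): max(-48, -16) = -16
j (Farouk): max(-49, -17, -5, 29) = 29
k (Farouk): max(43, 35, 28) = 43
b (Sara): min(35, -16, 29, 43) = -16
M1 (Farouk): max(-11, -16) = -11
m (Farouk): max(34, 17) = 34
n (Farouk): max(11, -8, 15) = 15
p (Farouk): max(17, -11, -19) = 17
c (Sara): min(34, 15, 17) = 15
q (Farouk): max(33, -12, 4) = 33
r (Farouk): max(-14, 43, -27) = 43
s (Farouk): max(46, 23) = 46
t (Farouk): max(-23, -33) = -23
d (Sara): min(33, 43, 46, -23) = -23
M2 (Farouk): max(15, -23) = 15
top (Sara): min(-11, 15) = -11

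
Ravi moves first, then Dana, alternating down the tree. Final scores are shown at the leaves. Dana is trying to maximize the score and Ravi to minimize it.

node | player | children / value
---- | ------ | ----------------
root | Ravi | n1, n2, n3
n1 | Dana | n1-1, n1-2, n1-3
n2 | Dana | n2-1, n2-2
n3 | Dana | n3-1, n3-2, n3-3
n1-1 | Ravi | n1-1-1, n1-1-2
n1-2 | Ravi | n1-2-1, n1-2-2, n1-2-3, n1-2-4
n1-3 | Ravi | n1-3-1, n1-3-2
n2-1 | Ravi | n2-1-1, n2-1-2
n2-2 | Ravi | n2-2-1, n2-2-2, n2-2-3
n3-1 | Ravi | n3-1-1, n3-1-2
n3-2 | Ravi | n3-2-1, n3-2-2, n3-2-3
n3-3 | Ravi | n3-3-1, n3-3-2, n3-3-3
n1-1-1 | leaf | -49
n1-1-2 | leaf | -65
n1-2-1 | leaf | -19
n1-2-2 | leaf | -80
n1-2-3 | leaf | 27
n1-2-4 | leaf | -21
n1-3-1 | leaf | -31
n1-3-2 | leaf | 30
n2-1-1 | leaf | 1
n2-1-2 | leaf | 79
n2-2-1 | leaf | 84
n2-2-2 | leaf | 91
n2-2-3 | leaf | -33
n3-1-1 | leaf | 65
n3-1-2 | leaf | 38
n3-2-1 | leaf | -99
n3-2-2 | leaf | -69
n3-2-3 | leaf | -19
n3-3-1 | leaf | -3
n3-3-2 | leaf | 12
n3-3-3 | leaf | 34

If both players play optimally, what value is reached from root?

-31

n1-1 (Ravi): min(-49, -65) = -65
n1-2 (Ravi): min(-19, -80, 27, -21) = -80
n1-3 (Ravi): min(-31, 30) = -31
n1 (Dana): max(-65, -80, -31) = -31
n2-1 (Ravi): min(1, 79) = 1
n2-2 (Ravi): min(84, 91, -33) = -33
n2 (Dana): max(1, -33) = 1
n3-1 (Ravi): min(65, 38) = 38
n3-2 (Ravi): min(-99, -69, -19) = -99
n3-3 (Ravi): min(-3, 12, 34) = -3
n3 (Dana): max(38, -99, -3) = 38
root (Ravi): min(-31, 1, 38) = -31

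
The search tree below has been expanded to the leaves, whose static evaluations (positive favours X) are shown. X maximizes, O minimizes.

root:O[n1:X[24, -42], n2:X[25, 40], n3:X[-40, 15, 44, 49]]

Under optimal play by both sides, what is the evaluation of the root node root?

n1 (X): max(24, -42) = 24
n2 (X): max(25, 40) = 40
n3 (X): max(-40, 15, 44, 49) = 49
root (O): min(24, 40, 49) = 24

24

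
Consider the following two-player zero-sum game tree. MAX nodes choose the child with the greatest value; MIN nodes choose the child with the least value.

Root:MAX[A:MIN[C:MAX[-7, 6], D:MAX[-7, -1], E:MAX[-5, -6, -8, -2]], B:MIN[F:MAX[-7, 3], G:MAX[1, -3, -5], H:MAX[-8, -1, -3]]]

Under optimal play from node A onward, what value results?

C (MAX): max(-7, 6) = 6
D (MAX): max(-7, -1) = -1
E (MAX): max(-5, -6, -8, -2) = -2
A (MIN): min(6, -1, -2) = -2

-2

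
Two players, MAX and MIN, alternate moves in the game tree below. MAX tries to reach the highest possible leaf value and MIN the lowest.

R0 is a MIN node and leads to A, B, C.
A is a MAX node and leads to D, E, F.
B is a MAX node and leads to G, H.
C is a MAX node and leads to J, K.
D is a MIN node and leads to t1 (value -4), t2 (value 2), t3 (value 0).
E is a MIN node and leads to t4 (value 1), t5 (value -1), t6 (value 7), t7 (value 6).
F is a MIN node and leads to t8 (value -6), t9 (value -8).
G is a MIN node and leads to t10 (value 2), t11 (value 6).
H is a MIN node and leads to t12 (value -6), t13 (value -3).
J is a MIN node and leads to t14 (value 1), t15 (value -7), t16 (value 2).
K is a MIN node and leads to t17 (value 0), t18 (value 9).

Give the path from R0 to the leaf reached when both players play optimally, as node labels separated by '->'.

D (MIN): min(-4, 2, 0) = -4
E (MIN): min(1, -1, 7, 6) = -1
F (MIN): min(-6, -8) = -8
A (MAX): max(-4, -1, -8) = -1
G (MIN): min(2, 6) = 2
H (MIN): min(-6, -3) = -6
B (MAX): max(2, -6) = 2
J (MIN): min(1, -7, 2) = -7
K (MIN): min(0, 9) = 0
C (MAX): max(-7, 0) = 0
R0 (MIN): min(-1, 2, 0) = -1
At R0, MIN picks A (lowest: -1).
At A, MAX picks E (highest: -1).
At E, MIN picks t5 (lowest: -1).
Terminal value -1.

R0 -> A -> E -> t5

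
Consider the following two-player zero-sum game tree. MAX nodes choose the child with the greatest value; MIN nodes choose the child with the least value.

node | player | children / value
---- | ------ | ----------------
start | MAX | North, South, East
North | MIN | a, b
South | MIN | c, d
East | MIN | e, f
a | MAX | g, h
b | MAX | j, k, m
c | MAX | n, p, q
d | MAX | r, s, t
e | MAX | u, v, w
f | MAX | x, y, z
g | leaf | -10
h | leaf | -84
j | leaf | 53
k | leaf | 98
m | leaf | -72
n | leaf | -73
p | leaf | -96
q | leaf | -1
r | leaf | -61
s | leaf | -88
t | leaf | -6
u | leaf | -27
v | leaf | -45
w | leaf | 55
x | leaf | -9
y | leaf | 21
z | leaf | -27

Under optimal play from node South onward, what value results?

-6

c (MAX): max(-73, -96, -1) = -1
d (MAX): max(-61, -88, -6) = -6
South (MIN): min(-1, -6) = -6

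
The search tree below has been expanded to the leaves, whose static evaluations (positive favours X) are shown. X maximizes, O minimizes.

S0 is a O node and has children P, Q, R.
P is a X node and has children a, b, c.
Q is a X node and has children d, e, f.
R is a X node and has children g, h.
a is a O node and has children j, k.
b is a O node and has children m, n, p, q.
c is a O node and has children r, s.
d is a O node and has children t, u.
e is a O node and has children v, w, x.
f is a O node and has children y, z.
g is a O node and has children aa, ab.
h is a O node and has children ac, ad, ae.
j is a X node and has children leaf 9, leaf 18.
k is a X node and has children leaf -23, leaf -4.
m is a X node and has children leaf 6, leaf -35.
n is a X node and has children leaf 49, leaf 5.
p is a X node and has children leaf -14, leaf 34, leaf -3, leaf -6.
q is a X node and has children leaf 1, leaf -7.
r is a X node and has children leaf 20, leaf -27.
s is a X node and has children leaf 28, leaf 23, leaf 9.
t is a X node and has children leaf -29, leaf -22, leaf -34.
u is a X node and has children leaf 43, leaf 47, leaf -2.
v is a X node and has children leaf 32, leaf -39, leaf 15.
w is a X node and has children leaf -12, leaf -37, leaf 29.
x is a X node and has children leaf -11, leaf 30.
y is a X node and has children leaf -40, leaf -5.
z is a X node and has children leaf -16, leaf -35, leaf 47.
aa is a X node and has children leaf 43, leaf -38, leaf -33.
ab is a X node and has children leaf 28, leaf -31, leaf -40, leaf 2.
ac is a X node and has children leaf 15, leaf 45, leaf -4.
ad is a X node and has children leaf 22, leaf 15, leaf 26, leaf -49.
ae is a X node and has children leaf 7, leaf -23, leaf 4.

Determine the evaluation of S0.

20

j (X): max(9, 18) = 18
k (X): max(-23, -4) = -4
a (O): min(18, -4) = -4
m (X): max(6, -35) = 6
n (X): max(49, 5) = 49
p (X): max(-14, 34, -3, -6) = 34
q (X): max(1, -7) = 1
b (O): min(6, 49, 34, 1) = 1
r (X): max(20, -27) = 20
s (X): max(28, 23, 9) = 28
c (O): min(20, 28) = 20
P (X): max(-4, 1, 20) = 20
t (X): max(-29, -22, -34) = -22
u (X): max(43, 47, -2) = 47
d (O): min(-22, 47) = -22
v (X): max(32, -39, 15) = 32
w (X): max(-12, -37, 29) = 29
x (X): max(-11, 30) = 30
e (O): min(32, 29, 30) = 29
y (X): max(-40, -5) = -5
z (X): max(-16, -35, 47) = 47
f (O): min(-5, 47) = -5
Q (X): max(-22, 29, -5) = 29
aa (X): max(43, -38, -33) = 43
ab (X): max(28, -31, -40, 2) = 28
g (O): min(43, 28) = 28
ac (X): max(15, 45, -4) = 45
ad (X): max(22, 15, 26, -49) = 26
ae (X): max(7, -23, 4) = 7
h (O): min(45, 26, 7) = 7
R (X): max(28, 7) = 28
S0 (O): min(20, 29, 28) = 20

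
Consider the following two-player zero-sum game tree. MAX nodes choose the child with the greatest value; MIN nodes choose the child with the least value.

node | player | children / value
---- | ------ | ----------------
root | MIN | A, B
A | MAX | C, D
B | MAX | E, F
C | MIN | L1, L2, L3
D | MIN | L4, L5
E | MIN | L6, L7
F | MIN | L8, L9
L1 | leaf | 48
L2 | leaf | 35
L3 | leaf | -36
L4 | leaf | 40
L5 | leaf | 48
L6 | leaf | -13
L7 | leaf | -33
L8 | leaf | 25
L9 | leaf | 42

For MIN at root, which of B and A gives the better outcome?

E (MIN): min(-13, -33) = -33
F (MIN): min(25, 42) = 25
B (MAX): max(-33, 25) = 25
C (MIN): min(48, 35, -36) = -36
D (MIN): min(40, 48) = 40
A (MAX): max(-36, 40) = 40
MIN prefers the lower value; B=25, A=40. B is better since 25 < 40.

B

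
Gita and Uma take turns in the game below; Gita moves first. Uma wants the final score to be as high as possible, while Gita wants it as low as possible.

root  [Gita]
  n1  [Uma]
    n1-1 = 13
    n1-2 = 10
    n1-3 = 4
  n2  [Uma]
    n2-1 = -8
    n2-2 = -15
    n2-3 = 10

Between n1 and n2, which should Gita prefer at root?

n2

n1 (Uma): max(13, 10, 4) = 13
n2 (Uma): max(-8, -15, 10) = 10
Gita prefers the lower value; n1=13, n2=10. n2 is better since 10 < 13.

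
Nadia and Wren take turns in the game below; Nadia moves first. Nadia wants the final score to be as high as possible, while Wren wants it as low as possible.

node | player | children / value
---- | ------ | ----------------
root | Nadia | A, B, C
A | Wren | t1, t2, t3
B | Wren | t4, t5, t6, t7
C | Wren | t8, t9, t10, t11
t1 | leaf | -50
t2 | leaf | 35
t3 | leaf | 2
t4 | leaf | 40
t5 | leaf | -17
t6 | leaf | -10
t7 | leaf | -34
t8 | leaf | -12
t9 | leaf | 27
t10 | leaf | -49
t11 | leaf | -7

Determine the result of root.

-34

A (Wren): min(-50, 35, 2) = -50
B (Wren): min(40, -17, -10, -34) = -34
C (Wren): min(-12, 27, -49, -7) = -49
root (Nadia): max(-50, -34, -49) = -34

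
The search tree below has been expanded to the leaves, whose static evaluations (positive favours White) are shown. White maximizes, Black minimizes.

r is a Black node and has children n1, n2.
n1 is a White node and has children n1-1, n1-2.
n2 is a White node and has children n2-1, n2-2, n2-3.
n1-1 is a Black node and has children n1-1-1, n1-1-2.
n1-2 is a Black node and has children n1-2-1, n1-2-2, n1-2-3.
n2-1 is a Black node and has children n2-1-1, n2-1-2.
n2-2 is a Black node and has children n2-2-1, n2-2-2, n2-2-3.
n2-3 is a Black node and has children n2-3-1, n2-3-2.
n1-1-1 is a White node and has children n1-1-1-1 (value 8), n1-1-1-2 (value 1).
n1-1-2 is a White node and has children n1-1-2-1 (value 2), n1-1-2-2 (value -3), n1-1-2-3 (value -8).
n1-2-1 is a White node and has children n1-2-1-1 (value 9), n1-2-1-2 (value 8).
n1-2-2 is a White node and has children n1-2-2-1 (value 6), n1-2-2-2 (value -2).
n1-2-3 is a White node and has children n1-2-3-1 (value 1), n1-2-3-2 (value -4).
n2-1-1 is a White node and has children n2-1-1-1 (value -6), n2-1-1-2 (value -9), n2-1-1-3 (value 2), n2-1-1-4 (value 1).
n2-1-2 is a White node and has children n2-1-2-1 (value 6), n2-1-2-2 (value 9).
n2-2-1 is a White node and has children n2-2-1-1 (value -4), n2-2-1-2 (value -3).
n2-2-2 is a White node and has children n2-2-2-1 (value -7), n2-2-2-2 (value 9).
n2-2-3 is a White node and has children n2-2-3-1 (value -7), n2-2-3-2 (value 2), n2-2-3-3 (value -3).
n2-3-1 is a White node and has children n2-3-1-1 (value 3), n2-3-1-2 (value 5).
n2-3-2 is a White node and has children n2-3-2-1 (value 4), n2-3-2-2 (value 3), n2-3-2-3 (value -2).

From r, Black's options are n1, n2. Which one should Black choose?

n1

n1-1-1 (White): max(8, 1) = 8
n1-1-2 (White): max(2, -3, -8) = 2
n1-1 (Black): min(8, 2) = 2
n1-2-1 (White): max(9, 8) = 9
n1-2-2 (White): max(6, -2) = 6
n1-2-3 (White): max(1, -4) = 1
n1-2 (Black): min(9, 6, 1) = 1
n1 (White): max(2, 1) = 2
n2-1-1 (White): max(-6, -9, 2, 1) = 2
n2-1-2 (White): max(6, 9) = 9
n2-1 (Black): min(2, 9) = 2
n2-2-1 (White): max(-4, -3) = -3
n2-2-2 (White): max(-7, 9) = 9
n2-2-3 (White): max(-7, 2, -3) = 2
n2-2 (Black): min(-3, 9, 2) = -3
n2-3-1 (White): max(3, 5) = 5
n2-3-2 (White): max(4, 3, -2) = 4
n2-3 (Black): min(5, 4) = 4
n2 (White): max(2, -3, 4) = 4
r (Black): min(2, 4) = 2
Black at r wants the lowest of {n1=2, n2=4}, so chooses n1.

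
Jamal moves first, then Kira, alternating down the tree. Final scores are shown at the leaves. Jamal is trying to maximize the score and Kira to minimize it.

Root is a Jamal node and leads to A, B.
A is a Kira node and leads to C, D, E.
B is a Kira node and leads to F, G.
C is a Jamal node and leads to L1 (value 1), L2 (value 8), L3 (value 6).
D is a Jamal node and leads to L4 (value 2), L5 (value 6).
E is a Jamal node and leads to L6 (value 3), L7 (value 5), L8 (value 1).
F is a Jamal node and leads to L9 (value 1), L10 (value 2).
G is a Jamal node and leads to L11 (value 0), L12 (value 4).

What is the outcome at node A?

5

C (Jamal): max(1, 8, 6) = 8
D (Jamal): max(2, 6) = 6
E (Jamal): max(3, 5, 1) = 5
A (Kira): min(8, 6, 5) = 5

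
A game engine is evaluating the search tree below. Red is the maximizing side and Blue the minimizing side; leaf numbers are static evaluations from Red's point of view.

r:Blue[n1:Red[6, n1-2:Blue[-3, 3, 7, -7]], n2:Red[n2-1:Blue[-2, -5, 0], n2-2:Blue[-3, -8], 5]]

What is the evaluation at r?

n1-2 (Blue): min(-3, 3, 7, -7) = -7
n1 (Red): max(6, -7) = 6
n2-1 (Blue): min(-2, -5, 0) = -5
n2-2 (Blue): min(-3, -8) = -8
n2 (Red): max(-5, -8, 5) = 5
r (Blue): min(6, 5) = 5

5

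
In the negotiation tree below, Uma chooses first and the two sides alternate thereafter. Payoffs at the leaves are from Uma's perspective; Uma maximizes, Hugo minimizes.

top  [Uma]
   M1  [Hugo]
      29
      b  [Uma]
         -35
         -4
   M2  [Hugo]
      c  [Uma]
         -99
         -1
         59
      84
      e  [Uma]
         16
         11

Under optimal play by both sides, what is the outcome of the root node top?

b (Uma): max(-35, -4) = -4
M1 (Hugo): min(29, -4) = -4
c (Uma): max(-99, -1, 59) = 59
e (Uma): max(16, 11) = 16
M2 (Hugo): min(59, 84, 16) = 16
top (Uma): max(-4, 16) = 16

16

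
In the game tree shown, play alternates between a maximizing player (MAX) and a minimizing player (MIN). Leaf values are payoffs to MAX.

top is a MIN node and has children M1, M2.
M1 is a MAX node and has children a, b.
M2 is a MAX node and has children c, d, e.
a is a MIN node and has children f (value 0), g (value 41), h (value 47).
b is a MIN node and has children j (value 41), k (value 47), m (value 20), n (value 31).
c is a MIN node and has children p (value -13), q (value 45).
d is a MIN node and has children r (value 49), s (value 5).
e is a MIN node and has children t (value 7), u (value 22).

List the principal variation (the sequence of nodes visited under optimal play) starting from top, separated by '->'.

top -> M2 -> e -> t

a (MIN): min(0, 41, 47) = 0
b (MIN): min(41, 47, 20, 31) = 20
M1 (MAX): max(0, 20) = 20
c (MIN): min(-13, 45) = -13
d (MIN): min(49, 5) = 5
e (MIN): min(7, 22) = 7
M2 (MAX): max(-13, 5, 7) = 7
top (MIN): min(20, 7) = 7
At top, MIN picks M2 (lowest: 7).
At M2, MAX picks e (highest: 7).
At e, MIN picks t (lowest: 7).
Terminal value 7.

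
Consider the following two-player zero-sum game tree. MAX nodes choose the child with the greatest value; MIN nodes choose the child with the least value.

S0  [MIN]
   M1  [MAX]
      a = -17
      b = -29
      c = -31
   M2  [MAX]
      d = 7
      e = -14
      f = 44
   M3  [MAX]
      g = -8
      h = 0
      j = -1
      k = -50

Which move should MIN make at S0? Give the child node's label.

M1 (MAX): max(-17, -29, -31) = -17
M2 (MAX): max(7, -14, 44) = 44
M3 (MAX): max(-8, 0, -1, -50) = 0
S0 (MIN): min(-17, 44, 0) = -17
MIN at S0 wants the lowest of {M1=-17, M2=44, M3=0}, so chooses M1.

M1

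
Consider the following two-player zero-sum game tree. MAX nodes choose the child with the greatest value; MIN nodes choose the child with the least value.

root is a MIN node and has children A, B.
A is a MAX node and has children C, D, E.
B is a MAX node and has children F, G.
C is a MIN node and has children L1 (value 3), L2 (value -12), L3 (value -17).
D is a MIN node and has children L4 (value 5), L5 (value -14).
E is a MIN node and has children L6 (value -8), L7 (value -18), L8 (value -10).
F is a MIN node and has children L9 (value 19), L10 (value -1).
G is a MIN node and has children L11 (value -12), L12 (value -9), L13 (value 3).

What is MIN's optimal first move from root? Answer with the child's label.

A

C (MIN): min(3, -12, -17) = -17
D (MIN): min(5, -14) = -14
E (MIN): min(-8, -18, -10) = -18
A (MAX): max(-17, -14, -18) = -14
F (MIN): min(19, -1) = -1
G (MIN): min(-12, -9, 3) = -12
B (MAX): max(-1, -12) = -1
root (MIN): min(-14, -1) = -14
MIN at root wants the lowest of {A=-14, B=-1}, so chooses A.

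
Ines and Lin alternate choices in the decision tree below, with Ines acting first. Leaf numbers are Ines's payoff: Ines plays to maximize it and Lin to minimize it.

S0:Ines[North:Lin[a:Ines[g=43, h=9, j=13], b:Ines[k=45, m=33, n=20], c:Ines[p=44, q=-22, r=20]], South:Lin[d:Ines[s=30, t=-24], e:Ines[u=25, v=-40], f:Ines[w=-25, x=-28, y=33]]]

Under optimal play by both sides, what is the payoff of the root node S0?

a (Ines): max(43, 9, 13) = 43
b (Ines): max(45, 33, 20) = 45
c (Ines): max(44, -22, 20) = 44
North (Lin): min(43, 45, 44) = 43
d (Ines): max(30, -24) = 30
e (Ines): max(25, -40) = 25
f (Ines): max(-25, -28, 33) = 33
South (Lin): min(30, 25, 33) = 25
S0 (Ines): max(43, 25) = 43

43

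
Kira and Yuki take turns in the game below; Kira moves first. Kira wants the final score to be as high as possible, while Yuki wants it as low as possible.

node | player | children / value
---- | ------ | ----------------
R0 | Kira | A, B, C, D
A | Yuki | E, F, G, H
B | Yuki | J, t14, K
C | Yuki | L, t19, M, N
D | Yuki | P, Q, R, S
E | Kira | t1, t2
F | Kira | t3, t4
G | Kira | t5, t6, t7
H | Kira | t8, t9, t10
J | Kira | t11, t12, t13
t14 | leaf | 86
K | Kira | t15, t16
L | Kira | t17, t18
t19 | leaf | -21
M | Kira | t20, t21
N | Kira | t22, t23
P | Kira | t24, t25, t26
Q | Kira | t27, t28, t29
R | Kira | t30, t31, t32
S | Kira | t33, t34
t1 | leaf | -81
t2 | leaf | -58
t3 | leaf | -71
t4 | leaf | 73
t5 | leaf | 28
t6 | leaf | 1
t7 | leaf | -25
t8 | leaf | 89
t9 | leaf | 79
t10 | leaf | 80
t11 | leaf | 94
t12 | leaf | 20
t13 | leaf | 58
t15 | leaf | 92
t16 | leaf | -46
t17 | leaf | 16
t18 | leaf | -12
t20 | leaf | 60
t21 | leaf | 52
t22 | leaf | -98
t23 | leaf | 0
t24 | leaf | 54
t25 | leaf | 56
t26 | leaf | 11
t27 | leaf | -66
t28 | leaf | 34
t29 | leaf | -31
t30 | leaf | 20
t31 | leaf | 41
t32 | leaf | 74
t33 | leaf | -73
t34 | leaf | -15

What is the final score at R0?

E (Kira): max(-81, -58) = -58
F (Kira): max(-71, 73) = 73
G (Kira): max(28, 1, -25) = 28
H (Kira): max(89, 79, 80) = 89
A (Yuki): min(-58, 73, 28, 89) = -58
J (Kira): max(94, 20, 58) = 94
K (Kira): max(92, -46) = 92
B (Yuki): min(94, 86, 92) = 86
L (Kira): max(16, -12) = 16
M (Kira): max(60, 52) = 60
N (Kira): max(-98, 0) = 0
C (Yuki): min(16, -21, 60, 0) = -21
P (Kira): max(54, 56, 11) = 56
Q (Kira): max(-66, 34, -31) = 34
R (Kira): max(20, 41, 74) = 74
S (Kira): max(-73, -15) = -15
D (Yuki): min(56, 34, 74, -15) = -15
R0 (Kira): max(-58, 86, -21, -15) = 86

86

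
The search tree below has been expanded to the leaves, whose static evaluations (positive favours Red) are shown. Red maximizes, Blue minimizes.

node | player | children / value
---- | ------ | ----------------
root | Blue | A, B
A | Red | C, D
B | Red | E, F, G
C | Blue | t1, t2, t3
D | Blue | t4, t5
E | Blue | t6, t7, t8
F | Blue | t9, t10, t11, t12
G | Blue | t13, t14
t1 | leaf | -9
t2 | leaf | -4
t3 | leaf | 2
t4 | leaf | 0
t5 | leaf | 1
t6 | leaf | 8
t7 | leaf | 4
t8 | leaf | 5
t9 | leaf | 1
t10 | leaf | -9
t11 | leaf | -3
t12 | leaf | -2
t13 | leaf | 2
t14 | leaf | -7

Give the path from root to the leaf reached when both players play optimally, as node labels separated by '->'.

root -> A -> D -> t4

C (Blue): min(-9, -4, 2) = -9
D (Blue): min(0, 1) = 0
A (Red): max(-9, 0) = 0
E (Blue): min(8, 4, 5) = 4
F (Blue): min(1, -9, -3, -2) = -9
G (Blue): min(2, -7) = -7
B (Red): max(4, -9, -7) = 4
root (Blue): min(0, 4) = 0
At root, Blue picks A (lowest: 0).
At A, Red picks D (highest: 0).
At D, Blue picks t4 (lowest: 0).
Terminal value 0.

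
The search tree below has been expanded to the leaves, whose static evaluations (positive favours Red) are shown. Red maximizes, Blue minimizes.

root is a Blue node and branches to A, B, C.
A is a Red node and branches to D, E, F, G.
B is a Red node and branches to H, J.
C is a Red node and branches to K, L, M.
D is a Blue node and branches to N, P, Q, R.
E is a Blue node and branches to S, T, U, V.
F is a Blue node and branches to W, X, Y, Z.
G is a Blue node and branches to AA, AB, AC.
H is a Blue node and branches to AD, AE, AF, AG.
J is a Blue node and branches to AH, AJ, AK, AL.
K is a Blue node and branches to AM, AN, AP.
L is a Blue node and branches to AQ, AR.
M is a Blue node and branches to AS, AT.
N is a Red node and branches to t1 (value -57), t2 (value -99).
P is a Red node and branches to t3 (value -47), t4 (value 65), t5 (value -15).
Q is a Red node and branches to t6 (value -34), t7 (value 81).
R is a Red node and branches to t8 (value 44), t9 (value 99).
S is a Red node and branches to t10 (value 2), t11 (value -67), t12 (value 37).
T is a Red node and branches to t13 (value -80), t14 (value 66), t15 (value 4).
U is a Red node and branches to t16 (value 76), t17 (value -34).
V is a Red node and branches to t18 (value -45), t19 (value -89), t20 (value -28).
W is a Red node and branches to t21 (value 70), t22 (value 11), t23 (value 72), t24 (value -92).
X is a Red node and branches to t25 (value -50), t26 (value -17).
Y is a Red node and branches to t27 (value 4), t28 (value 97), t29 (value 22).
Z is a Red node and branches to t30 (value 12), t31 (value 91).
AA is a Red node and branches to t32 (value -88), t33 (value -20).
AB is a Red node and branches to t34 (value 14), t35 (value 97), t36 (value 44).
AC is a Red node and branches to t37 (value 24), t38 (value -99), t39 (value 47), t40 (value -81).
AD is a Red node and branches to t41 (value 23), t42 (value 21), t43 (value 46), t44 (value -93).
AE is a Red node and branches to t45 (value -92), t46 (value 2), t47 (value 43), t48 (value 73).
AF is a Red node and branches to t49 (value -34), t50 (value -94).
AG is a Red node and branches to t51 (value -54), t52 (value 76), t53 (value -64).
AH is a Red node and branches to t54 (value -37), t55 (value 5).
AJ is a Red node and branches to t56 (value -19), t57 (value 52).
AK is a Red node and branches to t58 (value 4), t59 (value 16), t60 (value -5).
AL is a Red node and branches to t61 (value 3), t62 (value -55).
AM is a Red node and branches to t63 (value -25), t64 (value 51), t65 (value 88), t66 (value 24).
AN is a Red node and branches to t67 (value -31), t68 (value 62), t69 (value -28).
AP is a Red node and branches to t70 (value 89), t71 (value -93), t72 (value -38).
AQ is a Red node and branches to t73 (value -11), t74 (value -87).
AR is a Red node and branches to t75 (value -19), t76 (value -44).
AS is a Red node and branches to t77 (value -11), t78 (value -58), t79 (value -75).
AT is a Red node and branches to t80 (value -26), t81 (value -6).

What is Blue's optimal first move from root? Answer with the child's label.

N (Red): max(-57, -99) = -57
P (Red): max(-47, 65, -15) = 65
Q (Red): max(-34, 81) = 81
R (Red): max(44, 99) = 99
D (Blue): min(-57, 65, 81, 99) = -57
S (Red): max(2, -67, 37) = 37
T (Red): max(-80, 66, 4) = 66
U (Red): max(76, -34) = 76
V (Red): max(-45, -89, -28) = -28
E (Blue): min(37, 66, 76, -28) = -28
W (Red): max(70, 11, 72, -92) = 72
X (Red): max(-50, -17) = -17
Y (Red): max(4, 97, 22) = 97
Z (Red): max(12, 91) = 91
F (Blue): min(72, -17, 97, 91) = -17
AA (Red): max(-88, -20) = -20
AB (Red): max(14, 97, 44) = 97
AC (Red): max(24, -99, 47, -81) = 47
G (Blue): min(-20, 97, 47) = -20
A (Red): max(-57, -28, -17, -20) = -17
AD (Red): max(23, 21, 46, -93) = 46
AE (Red): max(-92, 2, 43, 73) = 73
AF (Red): max(-34, -94) = -34
AG (Red): max(-54, 76, -64) = 76
H (Blue): min(46, 73, -34, 76) = -34
AH (Red): max(-37, 5) = 5
AJ (Red): max(-19, 52) = 52
AK (Red): max(4, 16, -5) = 16
AL (Red): max(3, -55) = 3
J (Blue): min(5, 52, 16, 3) = 3
B (Red): max(-34, 3) = 3
AM (Red): max(-25, 51, 88, 24) = 88
AN (Red): max(-31, 62, -28) = 62
AP (Red): max(89, -93, -38) = 89
K (Blue): min(88, 62, 89) = 62
AQ (Red): max(-11, -87) = -11
AR (Red): max(-19, -44) = -19
L (Blue): min(-11, -19) = -19
AS (Red): max(-11, -58, -75) = -11
AT (Red): max(-26, -6) = -6
M (Blue): min(-11, -6) = -11
C (Red): max(62, -19, -11) = 62
root (Blue): min(-17, 3, 62) = -17
Blue at root wants the lowest of {A=-17, B=3, C=62}, so chooses A.

A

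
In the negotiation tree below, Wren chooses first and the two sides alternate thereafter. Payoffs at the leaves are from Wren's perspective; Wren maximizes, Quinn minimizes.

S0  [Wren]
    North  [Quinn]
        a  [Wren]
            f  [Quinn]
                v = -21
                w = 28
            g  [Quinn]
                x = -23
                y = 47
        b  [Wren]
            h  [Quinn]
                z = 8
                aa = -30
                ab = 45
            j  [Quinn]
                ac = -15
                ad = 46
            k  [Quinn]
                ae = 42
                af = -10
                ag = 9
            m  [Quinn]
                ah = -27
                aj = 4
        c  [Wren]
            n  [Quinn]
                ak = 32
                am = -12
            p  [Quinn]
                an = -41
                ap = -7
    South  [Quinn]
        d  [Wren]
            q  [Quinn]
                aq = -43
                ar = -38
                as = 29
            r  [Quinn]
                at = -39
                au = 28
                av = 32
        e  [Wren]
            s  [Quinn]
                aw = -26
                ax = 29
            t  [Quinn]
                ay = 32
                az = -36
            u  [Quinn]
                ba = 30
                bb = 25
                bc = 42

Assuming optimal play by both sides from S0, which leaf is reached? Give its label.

v

f (Quinn): min(-21, 28) = -21
g (Quinn): min(-23, 47) = -23
a (Wren): max(-21, -23) = -21
h (Quinn): min(8, -30, 45) = -30
j (Quinn): min(-15, 46) = -15
k (Quinn): min(42, -10, 9) = -10
m (Quinn): min(-27, 4) = -27
b (Wren): max(-30, -15, -10, -27) = -10
n (Quinn): min(32, -12) = -12
p (Quinn): min(-41, -7) = -41
c (Wren): max(-12, -41) = -12
North (Quinn): min(-21, -10, -12) = -21
q (Quinn): min(-43, -38, 29) = -43
r (Quinn): min(-39, 28, 32) = -39
d (Wren): max(-43, -39) = -39
s (Quinn): min(-26, 29) = -26
t (Quinn): min(32, -36) = -36
u (Quinn): min(30, 25, 42) = 25
e (Wren): max(-26, -36, 25) = 25
South (Quinn): min(-39, 25) = -39
S0 (Wren): max(-21, -39) = -21
At S0, Wren picks North (highest: -21).
At North, Quinn picks a (lowest: -21).
At a, Wren picks f (highest: -21).
At f, Quinn picks v (lowest: -21).
Terminal value -21.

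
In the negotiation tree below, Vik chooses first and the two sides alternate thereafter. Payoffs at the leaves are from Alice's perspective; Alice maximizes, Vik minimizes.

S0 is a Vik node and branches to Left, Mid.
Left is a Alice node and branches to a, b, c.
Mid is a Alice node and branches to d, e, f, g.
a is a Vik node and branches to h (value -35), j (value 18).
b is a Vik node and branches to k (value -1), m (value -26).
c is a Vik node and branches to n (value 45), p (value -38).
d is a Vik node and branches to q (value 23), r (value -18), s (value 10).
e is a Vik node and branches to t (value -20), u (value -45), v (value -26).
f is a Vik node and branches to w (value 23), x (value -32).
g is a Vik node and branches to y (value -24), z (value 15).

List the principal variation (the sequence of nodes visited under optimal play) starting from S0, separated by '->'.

S0 -> Left -> b -> m

a (Vik): min(-35, 18) = -35
b (Vik): min(-1, -26) = -26
c (Vik): min(45, -38) = -38
Left (Alice): max(-35, -26, -38) = -26
d (Vik): min(23, -18, 10) = -18
e (Vik): min(-20, -45, -26) = -45
f (Vik): min(23, -32) = -32
g (Vik): min(-24, 15) = -24
Mid (Alice): max(-18, -45, -32, -24) = -18
S0 (Vik): min(-26, -18) = -26
At S0, Vik picks Left (lowest: -26).
At Left, Alice picks b (highest: -26).
At b, Vik picks m (lowest: -26).
Terminal value -26.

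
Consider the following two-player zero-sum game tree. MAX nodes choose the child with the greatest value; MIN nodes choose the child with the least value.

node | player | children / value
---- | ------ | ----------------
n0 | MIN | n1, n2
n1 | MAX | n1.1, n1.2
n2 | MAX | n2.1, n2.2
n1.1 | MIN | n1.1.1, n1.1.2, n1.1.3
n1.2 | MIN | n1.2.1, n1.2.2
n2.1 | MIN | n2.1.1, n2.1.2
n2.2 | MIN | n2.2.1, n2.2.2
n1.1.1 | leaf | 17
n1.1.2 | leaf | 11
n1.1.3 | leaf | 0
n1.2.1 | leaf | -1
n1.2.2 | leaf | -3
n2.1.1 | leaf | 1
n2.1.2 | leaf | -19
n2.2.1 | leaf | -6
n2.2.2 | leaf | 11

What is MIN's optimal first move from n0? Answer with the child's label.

n2

n1.1 (MIN): min(17, 11, 0) = 0
n1.2 (MIN): min(-1, -3) = -3
n1 (MAX): max(0, -3) = 0
n2.1 (MIN): min(1, -19) = -19
n2.2 (MIN): min(-6, 11) = -6
n2 (MAX): max(-19, -6) = -6
n0 (MIN): min(0, -6) = -6
MIN at n0 wants the lowest of {n1=0, n2=-6}, so chooses n2.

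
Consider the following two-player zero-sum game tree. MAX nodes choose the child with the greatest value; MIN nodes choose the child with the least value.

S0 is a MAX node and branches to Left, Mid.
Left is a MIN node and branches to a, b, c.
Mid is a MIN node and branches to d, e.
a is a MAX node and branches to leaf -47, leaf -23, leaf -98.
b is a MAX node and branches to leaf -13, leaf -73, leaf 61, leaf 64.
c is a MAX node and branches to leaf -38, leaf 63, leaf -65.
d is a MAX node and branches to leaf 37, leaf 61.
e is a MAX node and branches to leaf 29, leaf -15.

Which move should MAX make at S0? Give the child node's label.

Mid

a (MAX): max(-47, -23, -98) = -23
b (MAX): max(-13, -73, 61, 64) = 64
c (MAX): max(-38, 63, -65) = 63
Left (MIN): min(-23, 64, 63) = -23
d (MAX): max(37, 61) = 61
e (MAX): max(29, -15) = 29
Mid (MIN): min(61, 29) = 29
S0 (MAX): max(-23, 29) = 29
MAX at S0 wants the highest of {Left=-23, Mid=29}, so chooses Mid.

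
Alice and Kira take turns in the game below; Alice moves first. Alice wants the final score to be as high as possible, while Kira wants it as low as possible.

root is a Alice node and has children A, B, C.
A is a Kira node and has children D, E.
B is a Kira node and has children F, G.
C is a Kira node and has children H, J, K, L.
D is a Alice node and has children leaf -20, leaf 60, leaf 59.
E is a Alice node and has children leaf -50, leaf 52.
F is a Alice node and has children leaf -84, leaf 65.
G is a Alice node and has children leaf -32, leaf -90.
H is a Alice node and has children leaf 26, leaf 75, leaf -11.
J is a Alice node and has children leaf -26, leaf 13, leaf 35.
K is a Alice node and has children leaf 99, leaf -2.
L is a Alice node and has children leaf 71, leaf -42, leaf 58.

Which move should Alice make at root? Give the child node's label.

A

D (Alice): max(-20, 60, 59) = 60
E (Alice): max(-50, 52) = 52
A (Kira): min(60, 52) = 52
F (Alice): max(-84, 65) = 65
G (Alice): max(-32, -90) = -32
B (Kira): min(65, -32) = -32
H (Alice): max(26, 75, -11) = 75
J (Alice): max(-26, 13, 35) = 35
K (Alice): max(99, -2) = 99
L (Alice): max(71, -42, 58) = 71
C (Kira): min(75, 35, 99, 71) = 35
root (Alice): max(52, -32, 35) = 52
Alice at root wants the highest of {A=52, B=-32, C=35}, so chooses A.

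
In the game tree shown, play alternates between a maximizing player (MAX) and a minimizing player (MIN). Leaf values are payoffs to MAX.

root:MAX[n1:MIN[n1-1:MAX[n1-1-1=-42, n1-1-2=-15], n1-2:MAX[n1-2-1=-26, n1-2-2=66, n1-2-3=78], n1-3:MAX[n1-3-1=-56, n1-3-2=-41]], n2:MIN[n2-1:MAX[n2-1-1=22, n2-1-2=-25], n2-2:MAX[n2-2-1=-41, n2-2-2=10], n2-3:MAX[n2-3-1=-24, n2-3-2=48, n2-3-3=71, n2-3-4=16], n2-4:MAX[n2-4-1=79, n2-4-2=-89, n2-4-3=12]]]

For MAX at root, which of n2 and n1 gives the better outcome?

n2

n2-1 (MAX): max(22, -25) = 22
n2-2 (MAX): max(-41, 10) = 10
n2-3 (MAX): max(-24, 48, 71, 16) = 71
n2-4 (MAX): max(79, -89, 12) = 79
n2 (MIN): min(22, 10, 71, 79) = 10
n1-1 (MAX): max(-42, -15) = -15
n1-2 (MAX): max(-26, 66, 78) = 78
n1-3 (MAX): max(-56, -41) = -41
n1 (MIN): min(-15, 78, -41) = -41
MAX prefers the higher value; n2=10, n1=-41. n2 is better since 10 > -41.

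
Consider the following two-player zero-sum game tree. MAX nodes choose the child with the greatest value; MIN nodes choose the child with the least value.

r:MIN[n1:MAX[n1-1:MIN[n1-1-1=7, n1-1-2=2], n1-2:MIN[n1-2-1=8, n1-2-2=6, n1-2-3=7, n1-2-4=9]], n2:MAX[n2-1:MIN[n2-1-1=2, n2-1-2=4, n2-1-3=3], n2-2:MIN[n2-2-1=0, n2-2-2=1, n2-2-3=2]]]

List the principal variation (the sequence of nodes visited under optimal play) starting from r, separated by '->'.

r -> n2 -> n2-1 -> n2-1-1

n1-1 (MIN): min(7, 2) = 2
n1-2 (MIN): min(8, 6, 7, 9) = 6
n1 (MAX): max(2, 6) = 6
n2-1 (MIN): min(2, 4, 3) = 2
n2-2 (MIN): min(0, 1, 2) = 0
n2 (MAX): max(2, 0) = 2
r (MIN): min(6, 2) = 2
At r, MIN picks n2 (lowest: 2).
At n2, MAX picks n2-1 (highest: 2).
At n2-1, MIN picks n2-1-1 (lowest: 2).
Terminal value 2.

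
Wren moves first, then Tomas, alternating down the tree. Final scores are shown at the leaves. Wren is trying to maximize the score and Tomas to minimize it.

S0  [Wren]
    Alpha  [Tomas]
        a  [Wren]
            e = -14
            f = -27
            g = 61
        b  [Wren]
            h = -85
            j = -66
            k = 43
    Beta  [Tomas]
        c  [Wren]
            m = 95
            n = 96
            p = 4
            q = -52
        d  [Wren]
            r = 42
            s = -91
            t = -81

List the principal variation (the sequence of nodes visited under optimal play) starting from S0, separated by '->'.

a (Wren): max(-14, -27, 61) = 61
b (Wren): max(-85, -66, 43) = 43
Alpha (Tomas): min(61, 43) = 43
c (Wren): max(95, 96, 4, -52) = 96
d (Wren): max(42, -91, -81) = 42
Beta (Tomas): min(96, 42) = 42
S0 (Wren): max(43, 42) = 43
At S0, Wren picks Alpha (highest: 43).
At Alpha, Tomas picks b (lowest: 43).
At b, Wren picks k (highest: 43).
Terminal value 43.

S0 -> Alpha -> b -> k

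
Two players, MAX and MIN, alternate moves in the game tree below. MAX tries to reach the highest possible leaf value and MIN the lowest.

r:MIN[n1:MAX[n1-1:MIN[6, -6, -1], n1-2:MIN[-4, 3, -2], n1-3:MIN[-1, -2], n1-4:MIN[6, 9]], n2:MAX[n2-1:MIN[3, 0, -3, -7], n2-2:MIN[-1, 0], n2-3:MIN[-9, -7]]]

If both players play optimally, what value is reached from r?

-1

n1-1 (MIN): min(6, -6, -1) = -6
n1-2 (MIN): min(-4, 3, -2) = -4
n1-3 (MIN): min(-1, -2) = -2
n1-4 (MIN): min(6, 9) = 6
n1 (MAX): max(-6, -4, -2, 6) = 6
n2-1 (MIN): min(3, 0, -3, -7) = -7
n2-2 (MIN): min(-1, 0) = -1
n2-3 (MIN): min(-9, -7) = -9
n2 (MAX): max(-7, -1, -9) = -1
r (MIN): min(6, -1) = -1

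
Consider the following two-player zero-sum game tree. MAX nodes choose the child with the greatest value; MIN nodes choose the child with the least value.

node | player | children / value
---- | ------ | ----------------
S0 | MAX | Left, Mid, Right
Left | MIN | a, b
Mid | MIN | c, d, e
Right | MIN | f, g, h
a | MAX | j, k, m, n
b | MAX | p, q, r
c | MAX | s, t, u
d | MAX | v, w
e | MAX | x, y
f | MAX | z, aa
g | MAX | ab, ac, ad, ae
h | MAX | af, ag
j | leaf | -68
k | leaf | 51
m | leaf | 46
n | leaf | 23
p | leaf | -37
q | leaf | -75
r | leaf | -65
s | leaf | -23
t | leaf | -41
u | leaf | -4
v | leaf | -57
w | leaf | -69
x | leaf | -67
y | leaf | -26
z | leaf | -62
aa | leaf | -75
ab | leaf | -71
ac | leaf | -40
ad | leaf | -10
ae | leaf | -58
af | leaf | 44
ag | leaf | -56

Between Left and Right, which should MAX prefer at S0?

Left

a (MAX): max(-68, 51, 46, 23) = 51
b (MAX): max(-37, -75, -65) = -37
Left (MIN): min(51, -37) = -37
f (MAX): max(-62, -75) = -62
g (MAX): max(-71, -40, -10, -58) = -10
h (MAX): max(44, -56) = 44
Right (MIN): min(-62, -10, 44) = -62
MAX prefers the higher value; Left=-37, Right=-62. Left is better since -37 > -62.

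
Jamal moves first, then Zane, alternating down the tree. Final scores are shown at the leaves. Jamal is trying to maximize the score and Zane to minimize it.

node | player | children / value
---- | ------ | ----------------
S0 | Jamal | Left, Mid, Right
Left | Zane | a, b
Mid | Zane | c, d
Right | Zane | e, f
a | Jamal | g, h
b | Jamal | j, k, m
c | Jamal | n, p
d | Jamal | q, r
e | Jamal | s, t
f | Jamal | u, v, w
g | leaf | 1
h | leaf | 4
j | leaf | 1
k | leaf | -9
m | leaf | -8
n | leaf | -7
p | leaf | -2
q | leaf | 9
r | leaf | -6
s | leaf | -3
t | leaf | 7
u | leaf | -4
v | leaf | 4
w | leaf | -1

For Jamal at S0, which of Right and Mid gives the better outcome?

e (Jamal): max(-3, 7) = 7
f (Jamal): max(-4, 4, -1) = 4
Right (Zane): min(7, 4) = 4
c (Jamal): max(-7, -2) = -2
d (Jamal): max(9, -6) = 9
Mid (Zane): min(-2, 9) = -2
Jamal prefers the higher value; Right=4, Mid=-2. Right is better since 4 > -2.

Right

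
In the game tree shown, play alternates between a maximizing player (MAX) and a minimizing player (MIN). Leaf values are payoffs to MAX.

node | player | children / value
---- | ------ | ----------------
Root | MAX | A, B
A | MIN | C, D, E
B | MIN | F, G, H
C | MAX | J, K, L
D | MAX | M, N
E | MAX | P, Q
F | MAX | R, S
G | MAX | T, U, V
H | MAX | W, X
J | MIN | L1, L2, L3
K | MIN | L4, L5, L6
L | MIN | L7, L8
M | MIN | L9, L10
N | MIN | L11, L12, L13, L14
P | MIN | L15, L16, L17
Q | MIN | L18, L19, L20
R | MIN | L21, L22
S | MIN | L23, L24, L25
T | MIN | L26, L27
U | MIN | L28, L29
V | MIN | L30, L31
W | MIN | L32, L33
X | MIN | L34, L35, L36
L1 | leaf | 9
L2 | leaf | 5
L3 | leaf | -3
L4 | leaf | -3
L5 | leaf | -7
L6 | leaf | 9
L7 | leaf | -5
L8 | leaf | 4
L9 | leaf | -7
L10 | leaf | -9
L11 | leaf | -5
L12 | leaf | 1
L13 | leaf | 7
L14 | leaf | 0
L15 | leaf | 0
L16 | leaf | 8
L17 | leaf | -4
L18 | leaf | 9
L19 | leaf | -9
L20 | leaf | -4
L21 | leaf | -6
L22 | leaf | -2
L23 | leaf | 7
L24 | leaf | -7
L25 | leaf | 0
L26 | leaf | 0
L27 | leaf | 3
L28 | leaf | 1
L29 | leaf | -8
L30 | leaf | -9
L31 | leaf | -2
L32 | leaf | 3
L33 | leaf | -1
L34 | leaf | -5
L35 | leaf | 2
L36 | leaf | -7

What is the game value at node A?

J (MIN): min(9, 5, -3) = -3
K (MIN): min(-3, -7, 9) = -7
L (MIN): min(-5, 4) = -5
C (MAX): max(-3, -7, -5) = -3
M (MIN): min(-7, -9) = -9
N (MIN): min(-5, 1, 7, 0) = -5
D (MAX): max(-9, -5) = -5
P (MIN): min(0, 8, -4) = -4
Q (MIN): min(9, -9, -4) = -9
E (MAX): max(-4, -9) = -4
A (MIN): min(-3, -5, -4) = -5

-5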